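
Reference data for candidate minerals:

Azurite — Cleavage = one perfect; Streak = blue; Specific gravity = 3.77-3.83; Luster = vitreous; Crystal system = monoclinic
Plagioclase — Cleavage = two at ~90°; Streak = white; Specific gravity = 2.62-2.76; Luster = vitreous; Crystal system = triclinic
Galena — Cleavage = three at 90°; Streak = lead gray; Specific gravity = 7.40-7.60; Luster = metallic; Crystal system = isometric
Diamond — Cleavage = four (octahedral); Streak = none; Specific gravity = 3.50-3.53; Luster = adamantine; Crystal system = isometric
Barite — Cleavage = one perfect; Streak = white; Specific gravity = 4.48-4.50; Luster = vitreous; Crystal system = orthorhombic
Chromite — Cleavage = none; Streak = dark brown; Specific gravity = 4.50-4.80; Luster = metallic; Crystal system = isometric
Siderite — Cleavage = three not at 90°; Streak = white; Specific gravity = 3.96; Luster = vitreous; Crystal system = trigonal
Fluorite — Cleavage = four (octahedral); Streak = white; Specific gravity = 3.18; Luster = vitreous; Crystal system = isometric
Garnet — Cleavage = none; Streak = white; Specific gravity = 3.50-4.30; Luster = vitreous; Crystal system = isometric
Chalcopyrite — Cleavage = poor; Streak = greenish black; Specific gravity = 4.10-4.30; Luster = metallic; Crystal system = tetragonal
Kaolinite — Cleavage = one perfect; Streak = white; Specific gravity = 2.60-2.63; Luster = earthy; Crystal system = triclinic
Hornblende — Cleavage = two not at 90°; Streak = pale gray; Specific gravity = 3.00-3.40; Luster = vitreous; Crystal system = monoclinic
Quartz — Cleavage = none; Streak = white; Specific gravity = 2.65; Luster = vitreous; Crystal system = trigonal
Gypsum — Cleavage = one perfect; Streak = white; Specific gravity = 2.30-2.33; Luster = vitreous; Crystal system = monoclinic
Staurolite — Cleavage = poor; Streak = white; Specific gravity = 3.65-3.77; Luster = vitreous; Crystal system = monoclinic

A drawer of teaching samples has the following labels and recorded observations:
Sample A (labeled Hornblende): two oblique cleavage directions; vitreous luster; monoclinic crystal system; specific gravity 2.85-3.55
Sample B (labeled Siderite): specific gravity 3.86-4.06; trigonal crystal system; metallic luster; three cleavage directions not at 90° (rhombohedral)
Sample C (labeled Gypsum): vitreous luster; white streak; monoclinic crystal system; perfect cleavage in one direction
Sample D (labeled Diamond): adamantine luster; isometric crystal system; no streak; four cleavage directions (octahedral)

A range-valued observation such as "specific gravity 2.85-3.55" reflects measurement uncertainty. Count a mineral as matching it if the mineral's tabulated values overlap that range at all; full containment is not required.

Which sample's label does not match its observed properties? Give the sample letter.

B

Sample A: every observation is compatible with the reference values for Hornblende.
Sample B: metallic luster is outside the reference for Siderite (vitreous luster) — mislabeled.
Sample C: every observation is compatible with the reference values for Gypsum.
Sample D: every observation is compatible with the reference values for Diamond.
Only sample B is inconsistent with its label.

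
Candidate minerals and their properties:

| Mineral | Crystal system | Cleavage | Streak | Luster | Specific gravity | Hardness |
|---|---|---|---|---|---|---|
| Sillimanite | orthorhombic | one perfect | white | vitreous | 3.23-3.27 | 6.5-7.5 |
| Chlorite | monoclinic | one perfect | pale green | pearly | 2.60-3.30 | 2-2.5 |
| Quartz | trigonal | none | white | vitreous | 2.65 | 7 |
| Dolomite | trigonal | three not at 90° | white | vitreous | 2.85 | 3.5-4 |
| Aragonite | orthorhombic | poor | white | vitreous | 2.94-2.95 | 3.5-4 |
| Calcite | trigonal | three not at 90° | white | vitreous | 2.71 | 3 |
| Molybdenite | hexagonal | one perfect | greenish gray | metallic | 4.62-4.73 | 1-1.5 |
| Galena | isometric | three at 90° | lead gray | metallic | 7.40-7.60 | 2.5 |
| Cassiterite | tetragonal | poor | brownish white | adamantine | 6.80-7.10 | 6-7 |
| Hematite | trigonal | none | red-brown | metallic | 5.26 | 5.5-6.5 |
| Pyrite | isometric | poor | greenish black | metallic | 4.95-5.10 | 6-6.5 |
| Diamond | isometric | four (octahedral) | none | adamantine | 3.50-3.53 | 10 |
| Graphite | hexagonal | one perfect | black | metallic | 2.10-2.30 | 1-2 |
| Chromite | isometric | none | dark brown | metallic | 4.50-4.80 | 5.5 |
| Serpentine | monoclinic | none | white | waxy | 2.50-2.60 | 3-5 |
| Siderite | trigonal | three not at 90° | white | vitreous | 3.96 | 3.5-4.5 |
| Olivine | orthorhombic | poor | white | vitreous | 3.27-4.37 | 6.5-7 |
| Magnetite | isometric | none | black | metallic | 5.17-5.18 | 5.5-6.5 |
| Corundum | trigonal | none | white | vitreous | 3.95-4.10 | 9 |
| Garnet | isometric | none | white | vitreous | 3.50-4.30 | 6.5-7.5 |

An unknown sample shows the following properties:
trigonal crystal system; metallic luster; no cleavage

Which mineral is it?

Trigonal crystal system — only Quartz, Dolomite, Calcite, Hematite, Siderite, Corundum remain.
Metallic luster — Hematite remains.
No cleavage — all remaining candidates fit.
Only Hematite satisfies all observations.

Hematite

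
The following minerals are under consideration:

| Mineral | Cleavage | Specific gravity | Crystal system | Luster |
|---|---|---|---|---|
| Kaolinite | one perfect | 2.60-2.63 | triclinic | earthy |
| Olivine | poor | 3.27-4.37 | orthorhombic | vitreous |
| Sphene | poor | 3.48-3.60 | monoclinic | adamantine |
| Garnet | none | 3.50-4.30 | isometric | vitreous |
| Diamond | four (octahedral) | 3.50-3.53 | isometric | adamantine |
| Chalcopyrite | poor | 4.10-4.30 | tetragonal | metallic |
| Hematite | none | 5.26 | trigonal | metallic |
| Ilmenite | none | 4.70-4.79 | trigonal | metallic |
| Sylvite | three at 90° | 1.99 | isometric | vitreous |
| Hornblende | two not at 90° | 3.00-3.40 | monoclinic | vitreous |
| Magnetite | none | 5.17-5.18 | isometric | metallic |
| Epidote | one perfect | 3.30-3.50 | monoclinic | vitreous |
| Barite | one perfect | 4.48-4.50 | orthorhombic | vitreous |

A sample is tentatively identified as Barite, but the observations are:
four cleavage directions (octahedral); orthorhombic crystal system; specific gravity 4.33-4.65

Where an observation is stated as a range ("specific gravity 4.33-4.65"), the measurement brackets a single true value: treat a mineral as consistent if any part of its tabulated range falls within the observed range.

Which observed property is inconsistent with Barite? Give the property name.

Four cleavage directions (octahedral): Barite has cleavage one perfect — outside the reference range.
Orthorhombic crystal system: Barite has orthorhombic system — matches.
Specific gravity 4.33-4.65: Barite has SG 4.48-4.50 — matches.
Everything matches except the cleavage.

cleavage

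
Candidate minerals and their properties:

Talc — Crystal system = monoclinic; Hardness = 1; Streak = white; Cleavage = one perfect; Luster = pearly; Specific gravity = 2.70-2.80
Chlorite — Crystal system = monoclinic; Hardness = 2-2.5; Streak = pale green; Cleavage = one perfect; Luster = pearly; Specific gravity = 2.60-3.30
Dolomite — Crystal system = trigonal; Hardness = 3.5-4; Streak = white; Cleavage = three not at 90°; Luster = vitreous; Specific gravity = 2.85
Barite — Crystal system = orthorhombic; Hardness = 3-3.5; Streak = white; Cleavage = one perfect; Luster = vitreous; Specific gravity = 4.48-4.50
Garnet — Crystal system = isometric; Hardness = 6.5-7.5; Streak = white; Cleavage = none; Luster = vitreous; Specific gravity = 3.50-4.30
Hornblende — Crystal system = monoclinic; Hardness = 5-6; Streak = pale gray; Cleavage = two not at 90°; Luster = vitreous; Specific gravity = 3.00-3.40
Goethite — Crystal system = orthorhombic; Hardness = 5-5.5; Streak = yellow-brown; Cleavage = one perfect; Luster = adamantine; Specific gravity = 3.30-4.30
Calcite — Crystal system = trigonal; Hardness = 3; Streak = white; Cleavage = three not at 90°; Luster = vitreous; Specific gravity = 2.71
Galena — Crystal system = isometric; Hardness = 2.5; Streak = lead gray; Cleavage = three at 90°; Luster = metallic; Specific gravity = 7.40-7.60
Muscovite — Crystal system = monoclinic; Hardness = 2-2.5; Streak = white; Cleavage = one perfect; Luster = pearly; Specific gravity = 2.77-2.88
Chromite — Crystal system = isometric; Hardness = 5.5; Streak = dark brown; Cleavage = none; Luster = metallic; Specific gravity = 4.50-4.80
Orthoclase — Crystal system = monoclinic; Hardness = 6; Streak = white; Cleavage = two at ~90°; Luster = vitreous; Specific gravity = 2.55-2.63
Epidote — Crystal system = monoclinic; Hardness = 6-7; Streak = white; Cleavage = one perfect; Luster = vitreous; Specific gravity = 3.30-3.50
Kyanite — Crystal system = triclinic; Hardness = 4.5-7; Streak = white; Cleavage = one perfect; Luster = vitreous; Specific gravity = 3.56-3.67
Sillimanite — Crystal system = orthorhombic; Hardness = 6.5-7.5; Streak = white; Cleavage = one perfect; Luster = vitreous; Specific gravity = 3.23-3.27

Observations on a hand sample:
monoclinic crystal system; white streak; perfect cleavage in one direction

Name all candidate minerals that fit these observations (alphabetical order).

Monoclinic crystal system — only Talc, Chlorite, Hornblende, Muscovite, Orthoclase, Epidote remain.
White streak is inconsistent with Chlorite, Hornblende.
Perfect cleavage in one direction excludes Orthoclase.
Remaining candidates: Epidote, Muscovite, Talc.

Epidote, Muscovite, Talc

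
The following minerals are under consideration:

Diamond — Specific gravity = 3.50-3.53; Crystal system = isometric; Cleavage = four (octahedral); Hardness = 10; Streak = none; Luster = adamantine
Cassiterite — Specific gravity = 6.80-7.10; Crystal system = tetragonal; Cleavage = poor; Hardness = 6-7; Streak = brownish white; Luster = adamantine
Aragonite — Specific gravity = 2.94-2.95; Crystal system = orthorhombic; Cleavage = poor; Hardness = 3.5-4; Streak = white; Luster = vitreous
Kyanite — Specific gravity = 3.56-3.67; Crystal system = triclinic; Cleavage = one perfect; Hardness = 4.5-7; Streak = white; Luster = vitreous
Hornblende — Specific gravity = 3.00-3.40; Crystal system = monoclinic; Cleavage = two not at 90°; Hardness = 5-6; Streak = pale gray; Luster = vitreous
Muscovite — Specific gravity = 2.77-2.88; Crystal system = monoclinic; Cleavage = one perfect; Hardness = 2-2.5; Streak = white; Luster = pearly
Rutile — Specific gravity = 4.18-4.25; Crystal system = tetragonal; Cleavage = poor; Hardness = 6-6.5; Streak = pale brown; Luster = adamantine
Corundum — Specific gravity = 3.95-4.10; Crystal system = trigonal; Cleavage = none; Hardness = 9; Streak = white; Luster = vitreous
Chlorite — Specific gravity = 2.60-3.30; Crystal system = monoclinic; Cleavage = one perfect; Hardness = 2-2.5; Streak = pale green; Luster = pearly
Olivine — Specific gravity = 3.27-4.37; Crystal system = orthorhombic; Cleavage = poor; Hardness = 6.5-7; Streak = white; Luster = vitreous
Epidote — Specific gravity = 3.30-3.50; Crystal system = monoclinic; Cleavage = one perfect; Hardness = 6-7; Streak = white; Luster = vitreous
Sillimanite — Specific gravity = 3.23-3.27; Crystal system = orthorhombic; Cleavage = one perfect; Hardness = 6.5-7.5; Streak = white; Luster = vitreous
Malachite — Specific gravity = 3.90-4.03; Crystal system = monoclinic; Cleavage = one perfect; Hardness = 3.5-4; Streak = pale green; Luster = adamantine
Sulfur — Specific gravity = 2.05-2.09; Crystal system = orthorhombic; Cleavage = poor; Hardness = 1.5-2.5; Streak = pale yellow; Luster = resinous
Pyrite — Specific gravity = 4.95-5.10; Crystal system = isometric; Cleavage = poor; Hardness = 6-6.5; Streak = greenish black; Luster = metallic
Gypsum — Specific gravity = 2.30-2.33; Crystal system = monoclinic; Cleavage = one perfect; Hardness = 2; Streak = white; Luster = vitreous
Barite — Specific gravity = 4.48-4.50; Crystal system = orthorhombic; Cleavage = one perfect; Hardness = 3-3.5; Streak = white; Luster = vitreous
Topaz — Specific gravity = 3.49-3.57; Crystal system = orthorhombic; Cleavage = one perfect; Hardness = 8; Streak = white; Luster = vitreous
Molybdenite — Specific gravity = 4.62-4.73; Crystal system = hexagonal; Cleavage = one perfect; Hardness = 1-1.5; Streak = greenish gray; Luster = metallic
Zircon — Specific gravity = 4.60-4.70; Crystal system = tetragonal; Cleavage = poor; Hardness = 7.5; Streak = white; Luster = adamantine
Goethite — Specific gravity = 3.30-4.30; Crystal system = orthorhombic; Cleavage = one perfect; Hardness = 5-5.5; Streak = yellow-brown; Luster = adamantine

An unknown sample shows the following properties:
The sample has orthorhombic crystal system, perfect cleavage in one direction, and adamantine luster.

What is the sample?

Orthorhombic crystal system — narrows the field to Aragonite, Olivine, Sillimanite, Sulfur, Barite, Topaz, Goethite.
Perfect cleavage in one direction eliminates Aragonite, Olivine, Sulfur.
Adamantine luster — leaves Goethite.
Goethite is the sole remaining match.

Goethite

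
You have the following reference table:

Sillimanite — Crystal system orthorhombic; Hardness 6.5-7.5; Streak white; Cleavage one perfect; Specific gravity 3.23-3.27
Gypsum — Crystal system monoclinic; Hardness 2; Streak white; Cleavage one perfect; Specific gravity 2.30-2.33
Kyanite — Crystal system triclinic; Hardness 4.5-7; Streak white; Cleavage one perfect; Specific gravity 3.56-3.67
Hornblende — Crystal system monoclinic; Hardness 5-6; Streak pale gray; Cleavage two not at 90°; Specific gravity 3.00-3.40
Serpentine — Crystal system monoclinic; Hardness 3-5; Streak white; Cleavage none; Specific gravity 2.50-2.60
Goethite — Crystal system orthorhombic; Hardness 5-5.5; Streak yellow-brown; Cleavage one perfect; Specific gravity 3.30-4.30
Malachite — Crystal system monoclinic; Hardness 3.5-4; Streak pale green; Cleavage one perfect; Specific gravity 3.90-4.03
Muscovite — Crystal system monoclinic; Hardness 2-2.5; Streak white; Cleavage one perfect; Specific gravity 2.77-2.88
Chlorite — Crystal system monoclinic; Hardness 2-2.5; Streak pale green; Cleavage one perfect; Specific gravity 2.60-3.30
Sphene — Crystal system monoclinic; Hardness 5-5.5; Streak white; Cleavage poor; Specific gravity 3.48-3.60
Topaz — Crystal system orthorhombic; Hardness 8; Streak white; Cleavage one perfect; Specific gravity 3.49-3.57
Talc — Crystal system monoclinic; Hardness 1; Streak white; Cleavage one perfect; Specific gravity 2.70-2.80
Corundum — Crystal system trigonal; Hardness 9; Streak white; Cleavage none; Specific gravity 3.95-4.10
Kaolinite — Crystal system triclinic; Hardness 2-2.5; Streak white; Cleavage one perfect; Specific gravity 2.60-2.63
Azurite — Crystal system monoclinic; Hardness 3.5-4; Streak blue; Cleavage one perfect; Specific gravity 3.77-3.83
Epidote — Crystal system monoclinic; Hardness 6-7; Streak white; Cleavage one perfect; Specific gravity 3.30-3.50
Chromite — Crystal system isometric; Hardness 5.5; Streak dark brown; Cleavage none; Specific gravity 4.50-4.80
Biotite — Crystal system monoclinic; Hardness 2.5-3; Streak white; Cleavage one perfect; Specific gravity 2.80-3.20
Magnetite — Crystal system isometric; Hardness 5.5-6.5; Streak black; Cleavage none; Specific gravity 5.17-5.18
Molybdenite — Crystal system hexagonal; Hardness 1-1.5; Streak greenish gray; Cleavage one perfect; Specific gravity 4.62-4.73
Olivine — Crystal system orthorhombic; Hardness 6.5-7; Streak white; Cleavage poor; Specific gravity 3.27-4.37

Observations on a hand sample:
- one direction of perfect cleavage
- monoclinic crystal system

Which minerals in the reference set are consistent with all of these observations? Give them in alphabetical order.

Azurite, Biotite, Chlorite, Epidote, Gypsum, Malachite, Muscovite, Talc

One direction of perfect cleavage — Sillimanite, Gypsum, Kyanite, Goethite, Malachite, Muscovite, Chlorite, Topaz, Talc, Kaolinite, Azurite, Epidote, Biotite, Molybdenite remain.
Monoclinic crystal system eliminates Sillimanite, Kyanite, Goethite, Topaz, Kaolinite, Molybdenite.
Consistent with every observation: Azurite, Biotite, Chlorite, Epidote, Gypsum, Malachite, Muscovite, Talc.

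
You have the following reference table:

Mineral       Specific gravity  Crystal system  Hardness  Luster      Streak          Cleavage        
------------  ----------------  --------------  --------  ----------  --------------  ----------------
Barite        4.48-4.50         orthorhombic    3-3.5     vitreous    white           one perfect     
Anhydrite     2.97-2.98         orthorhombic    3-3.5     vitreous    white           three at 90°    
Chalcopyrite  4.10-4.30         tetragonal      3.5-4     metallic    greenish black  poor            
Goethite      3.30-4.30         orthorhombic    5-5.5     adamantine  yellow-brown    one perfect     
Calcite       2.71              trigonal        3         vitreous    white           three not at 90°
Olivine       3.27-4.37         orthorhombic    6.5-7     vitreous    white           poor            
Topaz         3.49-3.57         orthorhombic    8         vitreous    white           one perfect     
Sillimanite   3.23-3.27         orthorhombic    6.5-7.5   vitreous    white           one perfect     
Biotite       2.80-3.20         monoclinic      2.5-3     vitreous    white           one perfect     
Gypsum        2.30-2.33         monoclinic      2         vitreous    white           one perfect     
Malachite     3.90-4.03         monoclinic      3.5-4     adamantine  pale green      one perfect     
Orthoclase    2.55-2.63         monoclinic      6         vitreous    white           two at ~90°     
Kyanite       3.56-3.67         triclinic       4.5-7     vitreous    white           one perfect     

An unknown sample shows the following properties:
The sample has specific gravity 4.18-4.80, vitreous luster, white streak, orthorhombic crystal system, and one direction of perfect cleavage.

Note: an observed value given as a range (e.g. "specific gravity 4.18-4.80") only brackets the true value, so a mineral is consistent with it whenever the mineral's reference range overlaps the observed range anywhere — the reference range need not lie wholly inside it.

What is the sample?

Barite

Specific gravity 4.18-4.80: narrows the field to Barite, Chalcopyrite, Goethite, Olivine.
Vitreous luster eliminates Chalcopyrite, Goethite.
White streak: consistent with all remaining minerals.
Orthorhombic crystal system: all remaining candidates fit.
One direction of perfect cleavage rules out Olivine.
Barite is the sole remaining match.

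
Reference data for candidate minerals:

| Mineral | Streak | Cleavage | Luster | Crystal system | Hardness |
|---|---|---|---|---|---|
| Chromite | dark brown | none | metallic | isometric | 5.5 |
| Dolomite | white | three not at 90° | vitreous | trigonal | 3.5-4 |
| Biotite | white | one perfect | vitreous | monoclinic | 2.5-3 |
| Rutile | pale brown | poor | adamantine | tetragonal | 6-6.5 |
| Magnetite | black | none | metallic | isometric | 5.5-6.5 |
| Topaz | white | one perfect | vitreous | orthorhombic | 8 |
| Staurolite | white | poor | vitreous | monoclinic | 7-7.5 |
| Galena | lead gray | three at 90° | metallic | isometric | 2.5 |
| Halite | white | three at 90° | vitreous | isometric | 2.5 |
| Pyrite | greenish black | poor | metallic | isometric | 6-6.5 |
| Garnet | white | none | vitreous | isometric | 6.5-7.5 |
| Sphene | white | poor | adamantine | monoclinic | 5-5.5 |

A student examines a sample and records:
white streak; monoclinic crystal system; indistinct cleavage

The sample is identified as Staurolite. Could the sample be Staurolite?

Yes

White streak — agrees with Staurolite (white streak).
Monoclinic crystal system — agrees with Staurolite (monoclinic system).
Indistinct cleavage — agrees with Staurolite (cleavage poor).
All observations are consistent with the tabulated values for Staurolite.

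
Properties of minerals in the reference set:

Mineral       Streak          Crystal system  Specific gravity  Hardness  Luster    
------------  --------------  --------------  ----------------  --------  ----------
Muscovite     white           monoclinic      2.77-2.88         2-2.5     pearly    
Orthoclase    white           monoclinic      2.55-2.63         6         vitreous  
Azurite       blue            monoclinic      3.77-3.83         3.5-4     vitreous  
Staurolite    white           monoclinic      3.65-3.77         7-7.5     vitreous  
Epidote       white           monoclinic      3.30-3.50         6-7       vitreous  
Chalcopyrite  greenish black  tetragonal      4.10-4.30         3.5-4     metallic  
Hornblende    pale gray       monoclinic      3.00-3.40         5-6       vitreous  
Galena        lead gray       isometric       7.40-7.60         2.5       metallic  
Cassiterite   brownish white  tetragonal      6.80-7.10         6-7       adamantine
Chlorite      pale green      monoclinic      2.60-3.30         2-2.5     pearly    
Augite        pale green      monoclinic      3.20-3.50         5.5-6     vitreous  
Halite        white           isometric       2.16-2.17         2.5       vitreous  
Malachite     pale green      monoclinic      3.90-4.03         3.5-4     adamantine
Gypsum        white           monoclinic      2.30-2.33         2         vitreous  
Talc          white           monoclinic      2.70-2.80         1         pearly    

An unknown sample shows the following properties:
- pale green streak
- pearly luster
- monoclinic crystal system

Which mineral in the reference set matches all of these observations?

Pale green streak — leaves Chlorite, Augite, Malachite.
Pearly luster — leaves Chlorite.
Monoclinic crystal system — every remaining candidate is consistent.
The only mineral consistent with every observation is Chlorite.

Chlorite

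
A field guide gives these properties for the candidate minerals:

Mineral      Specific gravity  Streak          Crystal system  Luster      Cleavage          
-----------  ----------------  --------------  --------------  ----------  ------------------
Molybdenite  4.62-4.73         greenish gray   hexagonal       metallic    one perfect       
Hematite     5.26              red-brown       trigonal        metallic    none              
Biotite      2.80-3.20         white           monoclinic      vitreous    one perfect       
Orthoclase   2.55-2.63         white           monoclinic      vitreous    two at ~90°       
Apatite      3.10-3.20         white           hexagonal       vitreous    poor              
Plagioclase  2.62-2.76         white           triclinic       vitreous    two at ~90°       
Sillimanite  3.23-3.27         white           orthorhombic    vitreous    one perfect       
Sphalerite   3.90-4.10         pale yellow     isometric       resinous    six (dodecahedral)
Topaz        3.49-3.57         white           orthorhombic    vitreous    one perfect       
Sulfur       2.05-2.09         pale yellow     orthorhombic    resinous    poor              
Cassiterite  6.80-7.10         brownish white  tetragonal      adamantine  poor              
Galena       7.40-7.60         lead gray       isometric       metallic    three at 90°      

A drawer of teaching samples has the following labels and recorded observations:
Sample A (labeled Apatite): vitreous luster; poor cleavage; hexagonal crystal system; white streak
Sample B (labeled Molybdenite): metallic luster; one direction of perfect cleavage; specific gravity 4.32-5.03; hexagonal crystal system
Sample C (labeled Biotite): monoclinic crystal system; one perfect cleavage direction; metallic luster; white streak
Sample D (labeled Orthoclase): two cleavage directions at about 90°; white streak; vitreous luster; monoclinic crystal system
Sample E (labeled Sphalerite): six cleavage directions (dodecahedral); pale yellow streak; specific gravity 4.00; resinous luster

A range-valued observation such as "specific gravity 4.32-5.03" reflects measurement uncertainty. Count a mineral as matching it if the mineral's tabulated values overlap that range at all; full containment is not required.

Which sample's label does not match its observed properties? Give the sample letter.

Sample A: nothing contradicts Apatite.
Sample B: nothing contradicts Molybdenite.
Sample C: Biotite has vitreous luster, but the record shows metallic luster — this label is wrong.
Sample D: nothing contradicts Orthoclase.
Sample E: nothing contradicts Sphalerite.
Sample C is the mislabeled one.

C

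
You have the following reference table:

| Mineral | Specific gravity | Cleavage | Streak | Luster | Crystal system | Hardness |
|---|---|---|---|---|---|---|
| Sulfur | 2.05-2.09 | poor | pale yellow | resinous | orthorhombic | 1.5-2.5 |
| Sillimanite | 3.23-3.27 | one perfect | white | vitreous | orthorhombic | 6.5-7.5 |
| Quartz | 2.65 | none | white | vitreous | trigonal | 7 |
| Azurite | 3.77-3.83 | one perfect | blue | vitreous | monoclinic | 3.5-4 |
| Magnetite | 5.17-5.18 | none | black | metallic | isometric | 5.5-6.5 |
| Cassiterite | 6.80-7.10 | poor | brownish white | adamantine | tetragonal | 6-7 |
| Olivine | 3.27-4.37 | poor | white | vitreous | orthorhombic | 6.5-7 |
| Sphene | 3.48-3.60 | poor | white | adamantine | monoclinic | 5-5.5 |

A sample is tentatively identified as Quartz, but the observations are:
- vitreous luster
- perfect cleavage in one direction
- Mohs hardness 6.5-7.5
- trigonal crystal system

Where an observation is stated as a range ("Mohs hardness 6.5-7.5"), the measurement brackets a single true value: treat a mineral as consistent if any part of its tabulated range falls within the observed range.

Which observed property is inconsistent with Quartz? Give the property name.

Vitreous luster: Quartz has vitreous luster — consistent.
Perfect cleavage in one direction: Quartz has cleavage none — outside the reference range.
Mohs hardness 6.5-7.5: Quartz has hardness 7 — consistent.
Trigonal crystal system: Quartz has trigonal system — consistent.
Only the cleavage is inconsistent.

cleavage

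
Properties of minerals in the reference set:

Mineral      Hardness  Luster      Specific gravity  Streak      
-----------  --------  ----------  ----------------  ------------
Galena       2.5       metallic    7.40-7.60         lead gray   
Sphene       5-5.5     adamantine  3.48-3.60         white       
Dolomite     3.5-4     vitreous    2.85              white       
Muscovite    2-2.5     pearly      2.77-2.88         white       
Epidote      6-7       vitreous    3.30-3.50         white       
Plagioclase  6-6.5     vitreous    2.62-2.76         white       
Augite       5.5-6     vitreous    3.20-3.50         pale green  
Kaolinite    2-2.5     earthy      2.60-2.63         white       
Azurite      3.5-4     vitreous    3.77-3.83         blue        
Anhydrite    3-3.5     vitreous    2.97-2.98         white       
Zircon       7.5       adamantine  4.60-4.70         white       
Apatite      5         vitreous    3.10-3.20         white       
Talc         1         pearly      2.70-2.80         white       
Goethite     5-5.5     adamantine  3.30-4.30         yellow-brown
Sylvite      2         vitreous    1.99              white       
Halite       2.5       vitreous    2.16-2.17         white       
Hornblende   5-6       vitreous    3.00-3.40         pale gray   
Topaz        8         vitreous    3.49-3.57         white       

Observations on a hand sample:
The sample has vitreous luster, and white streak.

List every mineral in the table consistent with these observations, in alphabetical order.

Vitreous luster: leaves Dolomite, Epidote, Plagioclase, Augite, Azurite, Anhydrite, Apatite, Sylvite, Halite, Hornblende, Topaz.
White streak rules out Augite, Azurite, Hornblende.
Remaining candidates: Anhydrite, Apatite, Dolomite, Epidote, Halite, Plagioclase, Sylvite, Topaz.

Anhydrite, Apatite, Dolomite, Epidote, Halite, Plagioclase, Sylvite, Topaz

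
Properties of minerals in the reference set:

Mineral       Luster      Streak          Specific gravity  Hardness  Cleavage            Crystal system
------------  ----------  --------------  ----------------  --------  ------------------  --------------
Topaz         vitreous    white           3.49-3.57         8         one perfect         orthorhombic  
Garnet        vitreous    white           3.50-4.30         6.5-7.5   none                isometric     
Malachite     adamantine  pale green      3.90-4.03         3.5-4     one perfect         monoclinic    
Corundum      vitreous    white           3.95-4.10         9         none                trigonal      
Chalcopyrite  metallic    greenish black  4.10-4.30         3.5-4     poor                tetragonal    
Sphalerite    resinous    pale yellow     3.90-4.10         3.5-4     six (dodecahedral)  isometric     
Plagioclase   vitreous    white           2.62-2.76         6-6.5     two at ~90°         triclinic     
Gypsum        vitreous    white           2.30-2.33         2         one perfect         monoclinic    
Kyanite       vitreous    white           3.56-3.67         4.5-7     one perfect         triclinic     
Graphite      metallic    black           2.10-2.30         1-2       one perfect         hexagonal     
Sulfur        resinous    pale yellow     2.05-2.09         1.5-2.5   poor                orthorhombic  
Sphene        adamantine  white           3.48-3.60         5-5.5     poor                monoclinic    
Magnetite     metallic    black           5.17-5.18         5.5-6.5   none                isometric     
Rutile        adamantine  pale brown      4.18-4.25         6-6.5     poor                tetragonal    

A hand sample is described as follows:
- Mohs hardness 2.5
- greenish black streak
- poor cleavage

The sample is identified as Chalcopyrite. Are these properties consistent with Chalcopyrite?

Inconsistent

Mohs hardness 2.5 — Chalcopyrite has hardness 3.5-4; a mismatch.
Greenish black streak — consistent with Chalcopyrite (greenish black streak).
Poor cleavage — consistent with Chalcopyrite (cleavage poor).
Hardness alone is enough to reject Chalcopyrite.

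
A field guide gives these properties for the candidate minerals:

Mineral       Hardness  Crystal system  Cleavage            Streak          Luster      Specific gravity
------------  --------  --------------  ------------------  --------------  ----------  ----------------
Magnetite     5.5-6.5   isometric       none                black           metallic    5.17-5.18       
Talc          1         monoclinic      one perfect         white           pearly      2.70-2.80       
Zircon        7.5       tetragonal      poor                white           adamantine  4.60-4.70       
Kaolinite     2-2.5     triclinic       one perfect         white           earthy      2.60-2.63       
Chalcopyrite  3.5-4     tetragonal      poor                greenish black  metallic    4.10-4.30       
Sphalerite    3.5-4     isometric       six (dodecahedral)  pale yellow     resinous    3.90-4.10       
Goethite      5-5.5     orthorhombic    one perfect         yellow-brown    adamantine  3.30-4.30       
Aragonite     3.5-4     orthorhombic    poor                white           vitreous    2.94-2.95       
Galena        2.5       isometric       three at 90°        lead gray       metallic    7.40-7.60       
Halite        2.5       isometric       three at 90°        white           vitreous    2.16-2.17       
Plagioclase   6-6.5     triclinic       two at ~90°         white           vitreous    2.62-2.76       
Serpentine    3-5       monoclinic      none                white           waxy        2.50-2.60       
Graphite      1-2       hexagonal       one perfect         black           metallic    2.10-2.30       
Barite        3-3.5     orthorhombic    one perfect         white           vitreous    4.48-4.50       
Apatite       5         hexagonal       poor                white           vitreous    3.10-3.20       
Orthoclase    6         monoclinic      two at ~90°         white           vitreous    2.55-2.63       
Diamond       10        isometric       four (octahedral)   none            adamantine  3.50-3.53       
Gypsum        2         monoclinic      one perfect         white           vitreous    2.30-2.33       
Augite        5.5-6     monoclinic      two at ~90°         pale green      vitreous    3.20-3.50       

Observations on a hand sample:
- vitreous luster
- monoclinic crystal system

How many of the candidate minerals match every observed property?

Vitreous luster — narrows the field to Aragonite, Halite, Plagioclase, Barite, Apatite, Orthoclase, Gypsum, Augite.
Monoclinic crystal system — Orthoclase, Gypsum, Augite remain.
Remaining candidates: Augite, Gypsum, Orthoclase.
That is 3 minerals.

3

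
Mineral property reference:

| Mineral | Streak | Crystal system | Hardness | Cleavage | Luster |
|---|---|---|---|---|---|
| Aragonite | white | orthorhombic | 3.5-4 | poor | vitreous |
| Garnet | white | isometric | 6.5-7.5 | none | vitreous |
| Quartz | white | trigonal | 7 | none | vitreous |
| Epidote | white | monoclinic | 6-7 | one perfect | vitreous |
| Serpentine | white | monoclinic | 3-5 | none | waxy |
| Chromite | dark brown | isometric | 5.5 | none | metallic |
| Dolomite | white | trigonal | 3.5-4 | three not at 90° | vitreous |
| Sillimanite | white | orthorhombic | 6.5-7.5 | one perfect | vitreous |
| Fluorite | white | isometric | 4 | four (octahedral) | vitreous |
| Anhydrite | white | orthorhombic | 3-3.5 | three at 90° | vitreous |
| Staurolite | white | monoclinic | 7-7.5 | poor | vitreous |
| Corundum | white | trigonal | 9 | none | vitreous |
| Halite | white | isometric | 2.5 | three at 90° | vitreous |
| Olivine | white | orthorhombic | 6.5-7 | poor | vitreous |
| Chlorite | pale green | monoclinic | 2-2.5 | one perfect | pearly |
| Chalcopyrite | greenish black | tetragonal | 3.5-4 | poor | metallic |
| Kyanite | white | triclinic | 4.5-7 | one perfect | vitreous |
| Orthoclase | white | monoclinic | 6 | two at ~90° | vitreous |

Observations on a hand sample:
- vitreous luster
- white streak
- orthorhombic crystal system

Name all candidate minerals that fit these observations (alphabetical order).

Vitreous luster rules out Serpentine, Chromite, Chlorite, Chalcopyrite.
White streak — consistent with all remaining minerals.
Orthorhombic crystal system — narrows the field to Aragonite, Sillimanite, Anhydrite, Olivine.
Consistent with every observation: Anhydrite, Aragonite, Olivine, Sillimanite.

Anhydrite, Aragonite, Olivine, Sillimanite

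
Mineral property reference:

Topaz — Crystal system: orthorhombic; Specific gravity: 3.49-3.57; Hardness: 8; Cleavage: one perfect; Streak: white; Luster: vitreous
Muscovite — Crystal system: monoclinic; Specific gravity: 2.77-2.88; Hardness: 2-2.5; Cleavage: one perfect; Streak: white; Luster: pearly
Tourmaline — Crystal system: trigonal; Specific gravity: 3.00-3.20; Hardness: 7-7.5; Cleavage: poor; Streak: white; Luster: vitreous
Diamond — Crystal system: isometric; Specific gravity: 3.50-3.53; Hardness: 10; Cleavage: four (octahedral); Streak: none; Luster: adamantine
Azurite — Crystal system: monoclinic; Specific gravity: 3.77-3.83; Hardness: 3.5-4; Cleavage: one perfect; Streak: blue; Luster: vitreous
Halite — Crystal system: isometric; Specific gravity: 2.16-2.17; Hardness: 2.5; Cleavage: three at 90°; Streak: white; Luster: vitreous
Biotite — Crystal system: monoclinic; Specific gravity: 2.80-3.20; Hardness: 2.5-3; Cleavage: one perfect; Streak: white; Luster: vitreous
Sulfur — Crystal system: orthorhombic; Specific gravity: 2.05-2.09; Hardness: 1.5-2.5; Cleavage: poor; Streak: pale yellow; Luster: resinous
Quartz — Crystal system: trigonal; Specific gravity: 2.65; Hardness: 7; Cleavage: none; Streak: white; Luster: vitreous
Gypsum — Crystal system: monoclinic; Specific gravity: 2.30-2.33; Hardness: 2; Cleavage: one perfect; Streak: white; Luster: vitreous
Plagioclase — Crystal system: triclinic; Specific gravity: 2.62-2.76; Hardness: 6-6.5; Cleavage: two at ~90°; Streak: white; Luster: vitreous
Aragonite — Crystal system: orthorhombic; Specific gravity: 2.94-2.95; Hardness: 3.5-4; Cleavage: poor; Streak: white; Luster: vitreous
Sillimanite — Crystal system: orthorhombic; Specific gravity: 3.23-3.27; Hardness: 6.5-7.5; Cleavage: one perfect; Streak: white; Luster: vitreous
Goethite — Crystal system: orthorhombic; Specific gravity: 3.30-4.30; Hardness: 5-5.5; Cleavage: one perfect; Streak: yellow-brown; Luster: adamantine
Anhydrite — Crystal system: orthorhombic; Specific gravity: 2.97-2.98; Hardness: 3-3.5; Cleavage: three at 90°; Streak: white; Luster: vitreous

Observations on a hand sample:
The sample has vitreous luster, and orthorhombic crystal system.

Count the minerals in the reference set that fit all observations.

4

Vitreous luster excludes Muscovite, Diamond, Sulfur, Goethite.
Orthorhombic crystal system — narrows the field to Topaz, Aragonite, Sillimanite, Anhydrite.
The minerals that satisfy all observations are Anhydrite, Aragonite, Sillimanite, Topaz.
That is 4 minerals.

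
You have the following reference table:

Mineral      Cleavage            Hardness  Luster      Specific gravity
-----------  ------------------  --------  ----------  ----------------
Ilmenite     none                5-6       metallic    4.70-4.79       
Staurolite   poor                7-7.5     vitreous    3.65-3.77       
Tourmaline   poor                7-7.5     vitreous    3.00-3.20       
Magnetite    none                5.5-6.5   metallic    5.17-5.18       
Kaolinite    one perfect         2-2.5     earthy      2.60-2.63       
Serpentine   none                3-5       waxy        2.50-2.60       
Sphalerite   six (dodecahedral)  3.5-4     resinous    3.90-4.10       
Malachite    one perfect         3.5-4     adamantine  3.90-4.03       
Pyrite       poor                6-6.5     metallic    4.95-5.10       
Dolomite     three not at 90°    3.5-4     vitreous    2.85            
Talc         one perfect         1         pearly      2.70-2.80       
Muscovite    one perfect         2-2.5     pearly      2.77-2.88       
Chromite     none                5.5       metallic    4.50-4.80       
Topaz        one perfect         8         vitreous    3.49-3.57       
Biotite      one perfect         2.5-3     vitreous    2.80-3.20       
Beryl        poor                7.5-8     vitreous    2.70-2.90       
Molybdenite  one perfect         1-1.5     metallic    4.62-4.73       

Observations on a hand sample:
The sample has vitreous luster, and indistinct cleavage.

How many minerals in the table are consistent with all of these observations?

3

Vitreous luster — only Staurolite, Tourmaline, Dolomite, Topaz, Biotite, Beryl remain.
Indistinct cleavage rules out Dolomite, Topaz, Biotite.
Remaining candidates: Beryl, Staurolite, Tourmaline.
That is 3 minerals.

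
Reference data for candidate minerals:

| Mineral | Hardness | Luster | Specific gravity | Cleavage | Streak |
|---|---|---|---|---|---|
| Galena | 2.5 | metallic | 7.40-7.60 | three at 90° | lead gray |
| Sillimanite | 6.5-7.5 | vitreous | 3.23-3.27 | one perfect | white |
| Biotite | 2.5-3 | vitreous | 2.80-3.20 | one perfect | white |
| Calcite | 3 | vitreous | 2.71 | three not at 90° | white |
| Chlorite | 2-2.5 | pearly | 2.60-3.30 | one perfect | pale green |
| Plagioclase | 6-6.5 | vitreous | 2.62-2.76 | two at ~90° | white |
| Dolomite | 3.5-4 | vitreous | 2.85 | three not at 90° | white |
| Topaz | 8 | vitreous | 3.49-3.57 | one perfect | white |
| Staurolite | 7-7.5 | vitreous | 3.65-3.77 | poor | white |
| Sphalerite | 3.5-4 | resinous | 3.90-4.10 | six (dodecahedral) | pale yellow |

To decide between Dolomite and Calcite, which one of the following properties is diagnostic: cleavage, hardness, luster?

Cleavage: both three not at 90° — no difference.
Hardness: Dolomite 3.5-4, Calcite 3 — different.
Luster: both vitreous — no difference.
Of the listed properties, hardness is the one that separates them.

hardness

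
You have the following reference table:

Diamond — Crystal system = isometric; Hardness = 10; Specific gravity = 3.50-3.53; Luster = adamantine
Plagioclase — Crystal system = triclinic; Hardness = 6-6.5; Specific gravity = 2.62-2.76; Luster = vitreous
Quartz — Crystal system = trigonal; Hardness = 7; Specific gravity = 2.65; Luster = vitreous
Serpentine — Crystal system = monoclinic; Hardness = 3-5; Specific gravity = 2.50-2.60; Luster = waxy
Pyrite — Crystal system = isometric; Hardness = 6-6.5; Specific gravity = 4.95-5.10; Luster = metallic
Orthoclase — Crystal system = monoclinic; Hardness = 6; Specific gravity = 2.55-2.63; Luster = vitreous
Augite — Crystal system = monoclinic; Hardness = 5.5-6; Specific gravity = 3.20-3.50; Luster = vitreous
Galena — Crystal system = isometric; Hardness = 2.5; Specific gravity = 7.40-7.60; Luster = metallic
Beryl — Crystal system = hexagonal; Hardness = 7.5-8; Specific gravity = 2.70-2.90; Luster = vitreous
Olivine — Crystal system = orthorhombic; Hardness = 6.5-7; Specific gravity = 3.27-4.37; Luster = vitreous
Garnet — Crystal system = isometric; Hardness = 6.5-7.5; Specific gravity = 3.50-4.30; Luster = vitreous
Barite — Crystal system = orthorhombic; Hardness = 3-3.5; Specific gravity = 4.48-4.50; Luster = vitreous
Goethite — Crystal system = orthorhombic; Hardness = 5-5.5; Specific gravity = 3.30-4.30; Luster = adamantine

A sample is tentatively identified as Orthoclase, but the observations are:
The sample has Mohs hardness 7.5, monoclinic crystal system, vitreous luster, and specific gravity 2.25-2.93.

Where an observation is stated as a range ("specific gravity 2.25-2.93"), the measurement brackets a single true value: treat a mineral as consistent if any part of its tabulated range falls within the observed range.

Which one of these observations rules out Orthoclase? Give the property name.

hardness

Mohs hardness 7.5: Orthoclase has hardness 6 — does not match.
Monoclinic crystal system: Orthoclase has monoclinic system — matches.
Vitreous luster: Orthoclase has vitreous luster — matches.
Specific gravity 2.25-2.93: Orthoclase has SG 2.55-2.63 — matches.
The hardness is the one property that does not fit.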